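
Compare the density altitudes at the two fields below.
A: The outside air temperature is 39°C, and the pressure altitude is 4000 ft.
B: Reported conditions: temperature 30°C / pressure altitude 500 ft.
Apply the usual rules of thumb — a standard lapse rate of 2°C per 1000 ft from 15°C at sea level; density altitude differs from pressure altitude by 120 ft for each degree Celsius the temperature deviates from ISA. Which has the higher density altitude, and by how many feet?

A: ISA temp = 7°C, deviation +32°C, DA = 4000 + 120 × 32 = 7840 ft.
B: ISA temp = 14°C, deviation +16°C, DA = 500 + 120 × 16 = 2420 ft.
A is higher by 7840 − 2420 = 5420 ft.

A by 5420 ft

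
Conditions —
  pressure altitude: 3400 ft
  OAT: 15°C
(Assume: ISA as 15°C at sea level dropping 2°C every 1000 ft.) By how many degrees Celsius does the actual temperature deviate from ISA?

ISA+6.8°C

ISA temperature at 3400 ft = 15 − 2 × (3400/1000) = 8.2°C.
Deviation = OAT − ISA = 15 − 8.2 = +6.8°C.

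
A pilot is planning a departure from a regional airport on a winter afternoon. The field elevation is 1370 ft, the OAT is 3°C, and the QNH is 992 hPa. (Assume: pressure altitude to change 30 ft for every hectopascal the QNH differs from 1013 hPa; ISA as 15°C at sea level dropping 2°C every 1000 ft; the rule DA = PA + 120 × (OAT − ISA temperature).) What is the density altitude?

Pressure altitude = 1370 + (1013 − 992) × 30 = 1370 + (+630) = 2000 ft.
ISA temperature at 2000 ft = 15 − 2 × (2000/1000) = 11°C.
ISA deviation = 3 − 11 = -8°C.
Density altitude = 2000 + 120 × (-8) = 1040 ft.

1040 ft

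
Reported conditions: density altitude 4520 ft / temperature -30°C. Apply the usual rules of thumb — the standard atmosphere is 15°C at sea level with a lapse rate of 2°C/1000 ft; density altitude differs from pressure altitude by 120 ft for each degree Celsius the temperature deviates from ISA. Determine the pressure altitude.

8000 ft

DA = PA + 120 × (OAT − (15 − 2·PA/1000)) = PA + 120·OAT − 1800 + 0.24·PA = 1.24·PA + 120·OAT − 1800.
So 1.24·PA = 4520 − 120 × (-30) + 1800 = 9920.
PA = 9920 / 1.24 = 8000 ft.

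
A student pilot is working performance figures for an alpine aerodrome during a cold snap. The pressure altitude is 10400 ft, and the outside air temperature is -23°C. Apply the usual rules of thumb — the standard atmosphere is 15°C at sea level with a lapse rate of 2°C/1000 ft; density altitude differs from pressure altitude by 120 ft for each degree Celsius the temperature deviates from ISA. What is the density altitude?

ISA temperature at 10400 ft = 15 − 2 × (10400/1000) = -5.8°C.
ISA deviation = -23 − (-5.8) = -17.2°C.
Density altitude = 10400 + 120 × (-17.2) = 10400 + (-2064) = 8336 ft.

8336 ft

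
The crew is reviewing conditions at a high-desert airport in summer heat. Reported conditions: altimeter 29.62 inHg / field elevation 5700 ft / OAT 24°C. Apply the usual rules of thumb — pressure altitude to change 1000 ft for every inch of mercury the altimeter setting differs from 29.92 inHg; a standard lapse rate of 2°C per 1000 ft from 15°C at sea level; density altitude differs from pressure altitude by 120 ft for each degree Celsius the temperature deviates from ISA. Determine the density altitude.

Pressure altitude = 5700 + (29.92 − 29.62) × 1000 = 5700 + (+300) = 6000 ft.
ISA temperature at 6000 ft = 15 − 2 × (6000/1000) = 3°C.
ISA deviation = 24 − 3 = +21°C.
Density altitude = 6000 + 120 × (21) = 8520 ft.

8520 ft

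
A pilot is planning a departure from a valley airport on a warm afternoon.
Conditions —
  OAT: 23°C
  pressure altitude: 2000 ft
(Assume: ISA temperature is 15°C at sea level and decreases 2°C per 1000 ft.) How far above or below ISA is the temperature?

ISA temperature at 2000 ft = 15 − 2 × (2000/1000) = 11°C.
Deviation = OAT − ISA = 23 − 11 = +12°C.

ISA+12°C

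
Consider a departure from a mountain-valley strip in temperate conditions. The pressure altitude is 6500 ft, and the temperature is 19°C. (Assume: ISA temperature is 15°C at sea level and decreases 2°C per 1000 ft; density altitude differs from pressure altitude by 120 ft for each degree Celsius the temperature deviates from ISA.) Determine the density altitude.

8540 ft

ISA temperature at 6500 ft = 15 − 2 × (6500/1000) = 2°C.
ISA deviation = 19 − 2 = +17°C.
Density altitude = 6500 + 120 × (17) = 6500 + (+2040) = 8540 ft.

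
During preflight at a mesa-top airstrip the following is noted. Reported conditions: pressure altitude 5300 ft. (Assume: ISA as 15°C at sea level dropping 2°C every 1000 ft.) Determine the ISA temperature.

ISA temperature = 15 − 2 × (5300/1000) = 15 − 10.6 = 4.4°C.

4.4°C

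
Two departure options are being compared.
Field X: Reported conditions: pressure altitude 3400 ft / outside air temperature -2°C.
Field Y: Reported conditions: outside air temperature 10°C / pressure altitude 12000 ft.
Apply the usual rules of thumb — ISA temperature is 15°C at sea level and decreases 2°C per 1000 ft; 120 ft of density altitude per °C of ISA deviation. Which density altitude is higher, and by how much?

Field X: ISA temp = 8.2°C, deviation -10.2°C, DA = 3400 + 120 × (-10.2) = 2176 ft.
Field Y: ISA temp = -9°C, deviation +19°C, DA = 12000 + 120 × 19 = 14280 ft.
Field Y is higher by 14280 − 2176 = 12104 ft.

Field Y by 12104 ft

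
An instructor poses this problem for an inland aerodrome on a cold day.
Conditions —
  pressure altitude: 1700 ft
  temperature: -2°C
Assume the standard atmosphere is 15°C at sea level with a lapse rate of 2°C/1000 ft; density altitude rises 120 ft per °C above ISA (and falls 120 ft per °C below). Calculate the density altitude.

ISA temperature at 1700 ft = 15 − 2 × (1700/1000) = 11.6°C.
ISA deviation = -2 − 11.6 = -13.6°C.
Density altitude = 1700 + 120 × (-13.6) = 1700 + (-1632) = 68 ft.

68 ft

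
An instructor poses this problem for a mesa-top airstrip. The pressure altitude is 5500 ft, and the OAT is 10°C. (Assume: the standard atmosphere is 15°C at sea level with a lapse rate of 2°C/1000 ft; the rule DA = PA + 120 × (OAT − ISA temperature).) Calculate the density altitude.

ISA temperature at 5500 ft = 15 − 2 × (5500/1000) = 4°C.
ISA deviation = 10 − 4 = +6°C.
Density altitude = 5500 + 120 × (6) = 5500 + (+720) = 6220 ft.

6220 ft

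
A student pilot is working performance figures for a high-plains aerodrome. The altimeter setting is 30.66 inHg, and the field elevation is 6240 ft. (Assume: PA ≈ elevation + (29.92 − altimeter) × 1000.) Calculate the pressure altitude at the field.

5500 ft

Pressure correction = (29.92 − 30.66) × 1000 = -740 ft.
Pressure altitude = 6240 + (-740) = 5500 ft.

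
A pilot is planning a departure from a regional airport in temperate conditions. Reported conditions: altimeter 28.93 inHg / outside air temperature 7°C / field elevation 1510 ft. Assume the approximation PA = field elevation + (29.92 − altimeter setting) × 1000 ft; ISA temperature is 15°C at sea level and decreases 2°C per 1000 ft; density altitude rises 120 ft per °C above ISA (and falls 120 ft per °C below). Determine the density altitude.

2140 ft

Pressure altitude = 1510 + (29.92 − 28.93) × 1000 = 1510 + (+990) = 2500 ft.
ISA temperature at 2500 ft = 15 − 2 × (2500/1000) = 10°C.
ISA deviation = 7 − 10 = -3°C.
Density altitude = 2500 + 120 × (-3) = 2140 ft.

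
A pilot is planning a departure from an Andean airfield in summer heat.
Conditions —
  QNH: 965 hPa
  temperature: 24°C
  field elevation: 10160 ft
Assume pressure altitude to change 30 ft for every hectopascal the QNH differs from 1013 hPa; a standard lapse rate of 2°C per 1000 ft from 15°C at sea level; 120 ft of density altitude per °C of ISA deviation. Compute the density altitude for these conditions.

Pressure altitude = 10160 + (1013 − 965) × 30 = 10160 + (+1440) = 11600 ft.
ISA temperature at 11600 ft = 15 − 2 × (11600/1000) = -8.2°C.
ISA deviation = 24 − (-8.2) = +32.2°C.
Density altitude = 11600 + 120 × (32.2) = 15464 ft.

15464 ft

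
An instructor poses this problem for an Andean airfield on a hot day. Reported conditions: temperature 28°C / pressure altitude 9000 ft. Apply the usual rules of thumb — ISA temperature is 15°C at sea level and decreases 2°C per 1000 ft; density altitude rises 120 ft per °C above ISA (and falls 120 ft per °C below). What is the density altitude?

12720 ft

ISA temperature at 9000 ft = 15 − 2 × (9000/1000) = -3°C.
ISA deviation = 28 − (-3) = +31°C.
Density altitude = 9000 + 120 × (31) = 9000 + (+3720) = 12720 ft.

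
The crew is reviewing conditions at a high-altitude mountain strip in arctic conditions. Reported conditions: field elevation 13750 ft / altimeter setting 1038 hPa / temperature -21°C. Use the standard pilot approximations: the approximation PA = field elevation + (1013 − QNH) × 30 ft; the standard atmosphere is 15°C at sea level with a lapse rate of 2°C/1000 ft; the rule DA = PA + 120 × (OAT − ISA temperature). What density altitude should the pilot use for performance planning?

Pressure altitude = 13750 + (1013 − 1038) × 30 = 13750 + (-750) = 13000 ft.
ISA temperature at 13000 ft = 15 − 2 × (13000/1000) = -11°C.
ISA deviation = -21 − (-11) = -10°C.
Density altitude = 13000 + 120 × (-10) = 11800 ft.

11800 ft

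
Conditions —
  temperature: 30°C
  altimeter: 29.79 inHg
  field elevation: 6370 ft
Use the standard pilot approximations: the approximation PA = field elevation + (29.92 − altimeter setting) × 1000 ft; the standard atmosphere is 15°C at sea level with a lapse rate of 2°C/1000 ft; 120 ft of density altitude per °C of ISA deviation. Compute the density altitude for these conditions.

9860 ft

Pressure altitude = 6370 + (29.92 − 29.79) × 1000 = 6370 + (+130) = 6500 ft.
ISA temperature at 6500 ft = 15 − 2 × (6500/1000) = 2°C.
ISA deviation = 30 − 2 = +28°C.
Density altitude = 6500 + 120 × (28) = 9860 ft.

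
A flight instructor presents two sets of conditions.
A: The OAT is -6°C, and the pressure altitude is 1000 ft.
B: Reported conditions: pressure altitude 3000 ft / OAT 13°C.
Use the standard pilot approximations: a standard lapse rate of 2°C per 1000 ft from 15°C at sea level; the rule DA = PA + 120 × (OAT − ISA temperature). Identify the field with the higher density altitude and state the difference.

A: ISA temp = 13°C, deviation -19°C, DA = 1000 + 120 × (-19) = -1280 ft.
B: ISA temp = 9°C, deviation +4°C, DA = 3000 + 120 × 4 = 3480 ft.
B is higher by 3480 − (-1280) = 4760 ft.

B by 4760 ft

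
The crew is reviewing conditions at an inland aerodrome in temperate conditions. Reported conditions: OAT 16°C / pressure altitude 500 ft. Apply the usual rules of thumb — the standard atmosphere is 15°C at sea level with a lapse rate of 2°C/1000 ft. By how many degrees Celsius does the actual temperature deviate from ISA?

ISA+2°C

ISA temperature at 500 ft = 15 − 2 × (500/1000) = 14°C.
Deviation = OAT − ISA = 16 − 14 = +2°C.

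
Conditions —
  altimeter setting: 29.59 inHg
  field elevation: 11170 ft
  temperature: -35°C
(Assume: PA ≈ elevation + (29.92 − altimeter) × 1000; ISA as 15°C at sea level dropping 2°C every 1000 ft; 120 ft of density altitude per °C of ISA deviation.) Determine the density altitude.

Pressure altitude = 11170 + (29.92 − 29.59) × 1000 = 11170 + (+330) = 11500 ft.
ISA temperature at 11500 ft = 15 − 2 × (11500/1000) = -8°C.
ISA deviation = -35 − (-8) = -27°C.
Density altitude = 11500 + 120 × (-27) = 8260 ft.

8260 ft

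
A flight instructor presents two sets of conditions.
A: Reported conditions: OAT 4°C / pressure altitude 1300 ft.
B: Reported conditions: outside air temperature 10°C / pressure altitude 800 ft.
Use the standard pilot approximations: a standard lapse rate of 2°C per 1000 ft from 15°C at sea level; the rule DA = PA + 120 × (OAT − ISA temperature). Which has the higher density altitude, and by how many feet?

A: ISA temp = 12.4°C, deviation -8.4°C, DA = 1300 + 120 × (-8.4) = 292 ft.
B: ISA temp = 13.4°C, deviation -3.4°C, DA = 800 + 120 × (-3.4) = 392 ft.
B is higher by 392 − 292 = 100 ft.

B by 100 ft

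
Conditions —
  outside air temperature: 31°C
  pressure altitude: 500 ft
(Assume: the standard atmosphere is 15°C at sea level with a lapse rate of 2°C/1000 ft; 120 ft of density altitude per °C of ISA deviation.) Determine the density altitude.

ISA temperature at 500 ft = 15 − 2 × (500/1000) = 14°C.
ISA deviation = 31 − 14 = +17°C.
Density altitude = 500 + 120 × (17) = 500 + (+2040) = 2540 ft.

2540 ft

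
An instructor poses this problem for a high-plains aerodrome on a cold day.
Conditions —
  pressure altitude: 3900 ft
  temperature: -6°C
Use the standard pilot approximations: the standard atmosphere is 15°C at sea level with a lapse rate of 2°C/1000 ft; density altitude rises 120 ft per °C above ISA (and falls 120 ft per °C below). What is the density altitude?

2316 ft

ISA temperature at 3900 ft = 15 − 2 × (3900/1000) = 7.2°C.
ISA deviation = -6 − 7.2 = -13.2°C.
Density altitude = 3900 + 120 × (-13.2) = 3900 + (-1584) = 2316 ft.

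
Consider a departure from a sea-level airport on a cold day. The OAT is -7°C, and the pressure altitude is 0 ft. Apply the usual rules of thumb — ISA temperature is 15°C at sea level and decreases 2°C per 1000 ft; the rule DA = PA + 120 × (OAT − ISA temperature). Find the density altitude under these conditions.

ISA temperature at 0 ft = 15 − 2 × (0/1000) = 15°C.
ISA deviation = -7 − 15 = -22°C.
Density altitude = 0 + 120 × (-22) = 0 + (-2640) = -2640 ft.

-2640 ft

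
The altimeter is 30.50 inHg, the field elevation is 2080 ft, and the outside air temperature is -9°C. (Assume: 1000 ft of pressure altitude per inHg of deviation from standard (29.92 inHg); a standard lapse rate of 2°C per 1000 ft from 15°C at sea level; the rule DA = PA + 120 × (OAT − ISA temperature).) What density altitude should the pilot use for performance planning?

Pressure altitude = 2080 + (29.92 − 30.50) × 1000 = 2080 + (-580) = 1500 ft.
ISA temperature at 1500 ft = 15 − 2 × (1500/1000) = 12°C.
ISA deviation = -9 − 12 = -21°C.
Density altitude = 1500 + 120 × (-21) = -1020 ft.

-1020 ft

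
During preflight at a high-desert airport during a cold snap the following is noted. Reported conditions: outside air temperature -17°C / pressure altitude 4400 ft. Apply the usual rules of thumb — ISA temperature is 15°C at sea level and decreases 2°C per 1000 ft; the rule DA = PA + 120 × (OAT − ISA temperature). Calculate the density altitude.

1616 ft

ISA temperature at 4400 ft = 15 − 2 × (4400/1000) = 6.2°C.
ISA deviation = -17 − 6.2 = -23.2°C.
Density altitude = 4400 + 120 × (-23.2) = 4400 + (-2784) = 1616 ft.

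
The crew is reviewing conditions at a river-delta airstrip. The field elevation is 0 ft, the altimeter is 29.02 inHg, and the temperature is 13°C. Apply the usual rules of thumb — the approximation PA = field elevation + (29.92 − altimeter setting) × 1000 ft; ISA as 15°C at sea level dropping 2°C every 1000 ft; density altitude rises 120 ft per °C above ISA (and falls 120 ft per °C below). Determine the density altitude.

876 ft

Pressure altitude = 0 + (29.92 − 29.02) × 1000 = 0 + (+900) = 900 ft.
ISA temperature at 900 ft = 15 − 2 × (900/1000) = 13.2°C.
ISA deviation = 13 − 13.2 = -0.2°C.
Density altitude = 900 + 120 × (-0.2) = 876 ft.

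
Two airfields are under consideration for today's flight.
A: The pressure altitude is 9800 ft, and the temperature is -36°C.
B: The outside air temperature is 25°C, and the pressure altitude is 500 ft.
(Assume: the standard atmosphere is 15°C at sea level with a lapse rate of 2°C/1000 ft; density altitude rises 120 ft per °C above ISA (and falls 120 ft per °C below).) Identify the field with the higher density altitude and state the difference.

A by 4212 ft

A: ISA temp = -4.6°C, deviation -31.4°C, DA = 9800 + 120 × (-31.4) = 6032 ft.
B: ISA temp = 14°C, deviation +11°C, DA = 500 + 120 × 11 = 1820 ft.
A is higher by 6032 − 1820 = 4212 ft.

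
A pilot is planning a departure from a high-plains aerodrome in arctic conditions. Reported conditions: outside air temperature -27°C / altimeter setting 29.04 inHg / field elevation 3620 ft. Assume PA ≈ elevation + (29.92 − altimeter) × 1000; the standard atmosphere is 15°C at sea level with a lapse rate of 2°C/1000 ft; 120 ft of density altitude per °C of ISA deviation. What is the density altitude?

540 ft

Pressure altitude = 3620 + (29.92 − 29.04) × 1000 = 3620 + (+880) = 4500 ft.
ISA temperature at 4500 ft = 15 − 2 × (4500/1000) = 6°C.
ISA deviation = -27 − 6 = -33°C.
Density altitude = 4500 + 120 × (-33) = 540 ft.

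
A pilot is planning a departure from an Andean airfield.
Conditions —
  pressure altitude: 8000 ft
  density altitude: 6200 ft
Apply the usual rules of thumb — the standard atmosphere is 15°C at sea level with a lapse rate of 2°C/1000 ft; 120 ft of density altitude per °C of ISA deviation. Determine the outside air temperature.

Density altitude − pressure altitude = 6200 − 8000 = -1800 ft.
At 120 ft/°C that is an ISA deviation of -1800/120 = -15°C.
ISA temperature at 8000 ft = 15 − 2 × (8000/1000) = -1°C.
OAT = ISA + deviation = -1 + (-15) = -16°C.

-16°C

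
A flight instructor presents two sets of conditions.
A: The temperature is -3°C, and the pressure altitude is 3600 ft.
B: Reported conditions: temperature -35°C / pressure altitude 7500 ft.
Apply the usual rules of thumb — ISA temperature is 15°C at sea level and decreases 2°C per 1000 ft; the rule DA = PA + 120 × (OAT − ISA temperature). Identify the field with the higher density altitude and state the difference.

B by 996 ft

A: ISA temp = 7.8°C, deviation -10.8°C, DA = 3600 + 120 × (-10.8) = 2304 ft.
B: ISA temp = 0°C, deviation -35°C, DA = 7500 + 120 × (-35) = 3300 ft.
B is higher by 3300 − 2304 = 996 ft.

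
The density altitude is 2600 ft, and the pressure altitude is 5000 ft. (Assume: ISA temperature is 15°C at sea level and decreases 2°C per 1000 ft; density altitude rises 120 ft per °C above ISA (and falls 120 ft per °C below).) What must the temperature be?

Density altitude − pressure altitude = 2600 − 5000 = -2400 ft.
At 120 ft/°C that is an ISA deviation of -2400/120 = -20°C.
ISA temperature at 5000 ft = 15 − 2 × (5000/1000) = 5°C.
OAT = ISA + deviation = 5 + (-20) = -15°C.

-15°C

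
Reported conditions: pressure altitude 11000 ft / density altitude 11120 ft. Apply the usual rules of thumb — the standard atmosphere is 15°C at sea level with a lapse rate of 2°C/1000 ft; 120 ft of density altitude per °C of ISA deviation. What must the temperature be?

-6°C

Density altitude − pressure altitude = 11120 − 11000 = +120 ft.
At 120 ft/°C that is an ISA deviation of 120/120 = +1°C.
ISA temperature at 11000 ft = 15 − 2 × (11000/1000) = -7°C.
OAT = ISA + deviation = -7 + (+1) = -6°C.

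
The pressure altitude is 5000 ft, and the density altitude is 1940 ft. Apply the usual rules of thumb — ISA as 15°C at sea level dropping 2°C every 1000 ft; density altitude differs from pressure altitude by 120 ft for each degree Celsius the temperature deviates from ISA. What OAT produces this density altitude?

-20.5°C

Density altitude − pressure altitude = 1940 − 5000 = -3060 ft.
At 120 ft/°C that is an ISA deviation of -3060/120 = -25.5°C.
ISA temperature at 5000 ft = 15 − 2 × (5000/1000) = 5°C.
OAT = ISA + deviation = 5 + (-25.5) = -20.5°C.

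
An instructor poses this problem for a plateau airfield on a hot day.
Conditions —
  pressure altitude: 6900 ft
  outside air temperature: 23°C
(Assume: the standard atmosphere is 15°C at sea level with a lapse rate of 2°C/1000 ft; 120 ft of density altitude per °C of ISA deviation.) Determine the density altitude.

ISA temperature at 6900 ft = 15 − 2 × (6900/1000) = 1.2°C.
ISA deviation = 23 − 1.2 = +21.8°C.
Density altitude = 6900 + 120 × (21.8) = 6900 + (+2616) = 9516 ft.

9516 ft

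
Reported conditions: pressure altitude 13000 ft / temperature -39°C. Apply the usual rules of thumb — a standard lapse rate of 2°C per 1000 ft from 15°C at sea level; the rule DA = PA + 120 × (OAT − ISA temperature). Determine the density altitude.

9640 ft

ISA temperature at 13000 ft = 15 − 2 × (13000/1000) = -11°C.
ISA deviation = -39 − (-11) = -28°C.
Density altitude = 13000 + 120 × (-28) = 13000 + (-3360) = 9640 ft.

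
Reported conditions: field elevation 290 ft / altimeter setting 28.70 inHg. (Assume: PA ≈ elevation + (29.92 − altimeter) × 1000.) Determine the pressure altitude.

1510 ft

Pressure correction = (29.92 − 28.70) × 1000 = +1220 ft.
Pressure altitude = 290 + (+1220) = 1510 ft.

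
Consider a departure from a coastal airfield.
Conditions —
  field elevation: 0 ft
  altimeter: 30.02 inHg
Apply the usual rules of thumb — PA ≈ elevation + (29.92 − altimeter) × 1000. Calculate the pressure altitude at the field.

-100 ft

Pressure correction = (29.92 − 30.02) × 1000 = -100 ft.
Pressure altitude = 0 + (-100) = -100 ft.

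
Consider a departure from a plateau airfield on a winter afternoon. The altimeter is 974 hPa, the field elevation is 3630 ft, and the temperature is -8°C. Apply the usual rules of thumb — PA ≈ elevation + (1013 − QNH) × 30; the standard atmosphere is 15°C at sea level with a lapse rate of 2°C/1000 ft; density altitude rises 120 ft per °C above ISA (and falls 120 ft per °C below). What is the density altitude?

Pressure altitude = 3630 + (1013 − 974) × 30 = 3630 + (+1170) = 4800 ft.
ISA temperature at 4800 ft = 15 − 2 × (4800/1000) = 5.4°C.
ISA deviation = -8 − 5.4 = -13.4°C.
Density altitude = 4800 + 120 × (-13.4) = 3192 ft.

3192 ft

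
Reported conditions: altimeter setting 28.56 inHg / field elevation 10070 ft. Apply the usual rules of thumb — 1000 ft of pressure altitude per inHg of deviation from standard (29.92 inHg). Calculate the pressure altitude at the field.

11430 ft

Pressure correction = (29.92 − 28.56) × 1000 = +1360 ft.
Pressure altitude = 10070 + (+1360) = 11430 ft.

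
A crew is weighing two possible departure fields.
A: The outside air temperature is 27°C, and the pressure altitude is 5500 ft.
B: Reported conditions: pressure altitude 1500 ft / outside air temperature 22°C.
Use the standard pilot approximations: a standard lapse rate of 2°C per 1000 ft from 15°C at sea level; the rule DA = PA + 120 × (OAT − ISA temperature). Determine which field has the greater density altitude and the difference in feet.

A by 5560 ft

A: ISA temp = 4°C, deviation +23°C, DA = 5500 + 120 × 23 = 8260 ft.
B: ISA temp = 12°C, deviation +10°C, DA = 1500 + 120 × 10 = 2700 ft.
A is higher by 8260 − 2700 = 5560 ft.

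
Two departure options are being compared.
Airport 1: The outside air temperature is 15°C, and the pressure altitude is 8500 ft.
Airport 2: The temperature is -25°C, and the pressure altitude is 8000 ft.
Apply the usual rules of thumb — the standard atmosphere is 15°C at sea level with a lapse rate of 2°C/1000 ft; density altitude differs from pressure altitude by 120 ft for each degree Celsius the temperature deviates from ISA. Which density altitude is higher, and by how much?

Airport 1 by 5420 ft

Airport 1: ISA temp = -2°C, deviation +17°C, DA = 8500 + 120 × 17 = 10540 ft.
Airport 2: ISA temp = -1°C, deviation -24°C, DA = 8000 + 120 × (-24) = 5120 ft.
Airport 1 is higher by 10540 − 5120 = 5420 ft.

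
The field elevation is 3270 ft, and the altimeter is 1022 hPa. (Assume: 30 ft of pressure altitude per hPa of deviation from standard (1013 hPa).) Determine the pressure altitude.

3000 ft

Pressure correction = (1013 − 1022) × 30 = -270 ft.
Pressure altitude = 3270 + (-270) = 3000 ft.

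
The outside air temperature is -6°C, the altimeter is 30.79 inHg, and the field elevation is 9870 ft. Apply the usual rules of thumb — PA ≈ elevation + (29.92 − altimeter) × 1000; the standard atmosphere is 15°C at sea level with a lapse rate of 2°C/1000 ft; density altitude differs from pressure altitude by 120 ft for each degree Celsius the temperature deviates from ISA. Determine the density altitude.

8640 ft

Pressure altitude = 9870 + (29.92 − 30.79) × 1000 = 9870 + (-870) = 9000 ft.
ISA temperature at 9000 ft = 15 − 2 × (9000/1000) = -3°C.
ISA deviation = -6 − (-3) = -3°C.
Density altitude = 9000 + 120 × (-3) = 8640 ft.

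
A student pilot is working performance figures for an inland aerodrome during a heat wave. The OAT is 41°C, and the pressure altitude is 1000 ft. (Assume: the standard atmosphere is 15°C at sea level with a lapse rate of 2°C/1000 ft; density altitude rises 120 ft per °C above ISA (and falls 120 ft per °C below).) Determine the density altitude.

ISA temperature at 1000 ft = 15 − 2 × (1000/1000) = 13°C.
ISA deviation = 41 − 13 = +28°C.
Density altitude = 1000 + 120 × (28) = 1000 + (+3360) = 4360 ft.

4360 ft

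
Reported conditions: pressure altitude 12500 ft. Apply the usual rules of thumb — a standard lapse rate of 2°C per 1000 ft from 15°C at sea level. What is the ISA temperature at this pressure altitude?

ISA temperature = 15 − 2 × (12500/1000) = 15 − 25 = -10°C.

-10°C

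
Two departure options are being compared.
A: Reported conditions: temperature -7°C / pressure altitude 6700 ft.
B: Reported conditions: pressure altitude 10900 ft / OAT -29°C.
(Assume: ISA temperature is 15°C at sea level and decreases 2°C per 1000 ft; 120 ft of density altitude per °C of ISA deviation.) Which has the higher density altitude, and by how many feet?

B by 2568 ft

A: ISA temp = 1.6°C, deviation -8.6°C, DA = 6700 + 120 × (-8.6) = 5668 ft.
B: ISA temp = -6.8°C, deviation -22.2°C, DA = 10900 + 120 × (-22.2) = 8236 ft.
B is higher by 8236 − 5668 = 2568 ft.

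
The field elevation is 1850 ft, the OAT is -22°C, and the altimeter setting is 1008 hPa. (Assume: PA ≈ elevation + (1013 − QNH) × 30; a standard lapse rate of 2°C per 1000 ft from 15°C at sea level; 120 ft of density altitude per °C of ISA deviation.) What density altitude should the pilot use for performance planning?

-1960 ft

Pressure altitude = 1850 + (1013 − 1008) × 30 = 1850 + (+150) = 2000 ft.
ISA temperature at 2000 ft = 15 − 2 × (2000/1000) = 11°C.
ISA deviation = -22 − 11 = -33°C.
Density altitude = 2000 + 120 × (-33) = -1960 ft.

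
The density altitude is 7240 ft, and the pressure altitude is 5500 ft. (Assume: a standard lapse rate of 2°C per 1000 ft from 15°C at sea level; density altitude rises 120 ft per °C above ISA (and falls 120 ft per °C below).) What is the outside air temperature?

18.5°C

Density altitude − pressure altitude = 7240 − 5500 = +1740 ft.
At 120 ft/°C that is an ISA deviation of 1740/120 = +14.5°C.
ISA temperature at 5500 ft = 15 − 2 × (5500/1000) = 4°C.
OAT = ISA + deviation = 4 + (+14.5) = 18.5°C.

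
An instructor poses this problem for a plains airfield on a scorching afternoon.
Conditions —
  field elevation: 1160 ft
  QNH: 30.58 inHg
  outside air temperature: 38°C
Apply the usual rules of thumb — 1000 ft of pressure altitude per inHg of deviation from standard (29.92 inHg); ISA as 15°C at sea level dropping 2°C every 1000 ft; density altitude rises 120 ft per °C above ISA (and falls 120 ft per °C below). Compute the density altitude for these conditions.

3380 ft

Pressure altitude = 1160 + (29.92 − 30.58) × 1000 = 1160 + (-660) = 500 ft.
ISA temperature at 500 ft = 15 − 2 × (500/1000) = 14°C.
ISA deviation = 38 − 14 = +24°C.
Density altitude = 500 + 120 × (24) = 3380 ft.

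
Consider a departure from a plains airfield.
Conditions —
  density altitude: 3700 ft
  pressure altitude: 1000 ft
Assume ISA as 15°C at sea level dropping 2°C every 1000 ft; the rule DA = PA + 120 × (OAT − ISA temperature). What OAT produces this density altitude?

35.5°C

Density altitude − pressure altitude = 3700 − 1000 = +2700 ft.
At 120 ft/°C that is an ISA deviation of 2700/120 = +22.5°C.
ISA temperature at 1000 ft = 15 − 2 × (1000/1000) = 13°C.
OAT = ISA + deviation = 13 + (+22.5) = 35.5°C.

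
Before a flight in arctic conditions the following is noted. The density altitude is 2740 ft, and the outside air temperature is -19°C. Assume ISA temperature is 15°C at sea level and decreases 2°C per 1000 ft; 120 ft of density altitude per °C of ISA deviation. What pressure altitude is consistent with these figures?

DA = PA + 120 × (OAT − (15 − 2·PA/1000)) = PA + 120·OAT − 1800 + 0.24·PA = 1.24·PA + 120·OAT − 1800.
So 1.24·PA = 2740 − 120 × (-19) + 1800 = 6820.
PA = 6820 / 1.24 = 5500 ft.

5500 ft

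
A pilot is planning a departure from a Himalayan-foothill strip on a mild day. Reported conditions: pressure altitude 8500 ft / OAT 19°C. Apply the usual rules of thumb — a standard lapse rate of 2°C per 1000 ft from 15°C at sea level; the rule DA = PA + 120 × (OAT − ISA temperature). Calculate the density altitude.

ISA temperature at 8500 ft = 15 − 2 × (8500/1000) = -2°C.
ISA deviation = 19 − (-2) = +21°C.
Density altitude = 8500 + 120 × (21) = 8500 + (+2520) = 11020 ft.

11020 ft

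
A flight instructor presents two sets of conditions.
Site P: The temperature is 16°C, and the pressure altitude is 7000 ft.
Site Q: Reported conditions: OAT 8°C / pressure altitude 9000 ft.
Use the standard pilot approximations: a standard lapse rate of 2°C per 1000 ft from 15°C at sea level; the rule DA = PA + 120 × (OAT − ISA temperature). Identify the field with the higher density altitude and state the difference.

Site P: ISA temp = 1°C, deviation +15°C, DA = 7000 + 120 × 15 = 8800 ft.
Site Q: ISA temp = -3°C, deviation +11°C, DA = 9000 + 120 × 11 = 10320 ft.
Site Q is higher by 10320 − 8800 = 1520 ft.

Site Q by 1520 ft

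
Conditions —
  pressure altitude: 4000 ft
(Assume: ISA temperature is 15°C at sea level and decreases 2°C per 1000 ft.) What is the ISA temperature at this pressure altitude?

7°C

ISA temperature = 15 − 2 × (4000/1000) = 15 − 8 = 7°C.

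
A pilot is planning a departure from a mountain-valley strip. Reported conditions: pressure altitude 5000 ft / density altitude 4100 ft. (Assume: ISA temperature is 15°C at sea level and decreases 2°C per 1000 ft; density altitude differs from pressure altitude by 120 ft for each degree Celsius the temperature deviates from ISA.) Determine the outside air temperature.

Density altitude − pressure altitude = 4100 − 5000 = -900 ft.
At 120 ft/°C that is an ISA deviation of -900/120 = -7.5°C.
ISA temperature at 5000 ft = 15 − 2 × (5000/1000) = 5°C.
OAT = ISA + deviation = 5 + (-7.5) = -2.5°C.

-2.5°C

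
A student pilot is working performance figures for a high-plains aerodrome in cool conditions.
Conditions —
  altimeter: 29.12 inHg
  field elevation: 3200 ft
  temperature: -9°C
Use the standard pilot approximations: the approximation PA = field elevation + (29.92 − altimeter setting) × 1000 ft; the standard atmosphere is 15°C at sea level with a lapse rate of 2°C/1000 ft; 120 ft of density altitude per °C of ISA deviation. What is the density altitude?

Pressure altitude = 3200 + (29.92 − 29.12) × 1000 = 3200 + (+800) = 4000 ft.
ISA temperature at 4000 ft = 15 − 2 × (4000/1000) = 7°C.
ISA deviation = -9 − 7 = -16°C.
Density altitude = 4000 + 120 × (-16) = 2080 ft.

2080 ft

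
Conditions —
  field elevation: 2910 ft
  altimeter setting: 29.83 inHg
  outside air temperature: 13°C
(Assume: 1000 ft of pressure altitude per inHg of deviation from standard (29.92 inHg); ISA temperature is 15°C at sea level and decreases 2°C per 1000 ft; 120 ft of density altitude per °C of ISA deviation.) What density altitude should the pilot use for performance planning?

Pressure altitude = 2910 + (29.92 − 29.83) × 1000 = 2910 + (+90) = 3000 ft.
ISA temperature at 3000 ft = 15 − 2 × (3000/1000) = 9°C.
ISA deviation = 13 − 9 = +4°C.
Density altitude = 3000 + 120 × (4) = 3480 ft.

3480 ft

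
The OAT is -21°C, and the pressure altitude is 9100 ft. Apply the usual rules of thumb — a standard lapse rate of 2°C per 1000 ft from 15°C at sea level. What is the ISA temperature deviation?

ISA temperature at 9100 ft = 15 − 2 × (9100/1000) = -3.2°C.
Deviation = OAT − ISA = -21 − (-3.2) = -17.8°C.

ISA-17.8°C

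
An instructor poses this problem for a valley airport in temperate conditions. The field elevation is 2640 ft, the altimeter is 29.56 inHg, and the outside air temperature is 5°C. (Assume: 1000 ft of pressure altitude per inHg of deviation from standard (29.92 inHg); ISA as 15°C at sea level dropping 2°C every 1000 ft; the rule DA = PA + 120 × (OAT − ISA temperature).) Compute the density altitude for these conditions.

2520 ft

Pressure altitude = 2640 + (29.92 − 29.56) × 1000 = 2640 + (+360) = 3000 ft.
ISA temperature at 3000 ft = 15 − 2 × (3000/1000) = 9°C.
ISA deviation = 5 − 9 = -4°C.
Density altitude = 3000 + 120 × (-4) = 2520 ft.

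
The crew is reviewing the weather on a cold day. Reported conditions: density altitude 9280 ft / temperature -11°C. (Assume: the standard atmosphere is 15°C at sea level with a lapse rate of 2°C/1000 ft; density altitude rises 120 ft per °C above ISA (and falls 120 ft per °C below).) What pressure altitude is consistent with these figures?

10000 ft

DA = PA + 120 × (OAT − (15 − 2·PA/1000)) = PA + 120·OAT − 1800 + 0.24·PA = 1.24·PA + 120·OAT − 1800.
So 1.24·PA = 9280 − 120 × (-11) + 1800 = 12400.
PA = 12400 / 1.24 = 10000 ft.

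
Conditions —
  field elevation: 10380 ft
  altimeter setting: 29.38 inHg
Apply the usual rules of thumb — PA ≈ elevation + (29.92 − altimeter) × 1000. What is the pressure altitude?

10920 ft

Pressure correction = (29.92 − 29.38) × 1000 = +540 ft.
Pressure altitude = 10380 + (+540) = 10920 ft.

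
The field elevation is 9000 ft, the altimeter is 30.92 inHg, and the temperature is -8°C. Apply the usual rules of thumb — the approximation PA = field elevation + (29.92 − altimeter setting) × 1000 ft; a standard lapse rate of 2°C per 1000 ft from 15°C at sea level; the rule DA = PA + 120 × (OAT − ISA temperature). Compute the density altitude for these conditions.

7160 ft

Pressure altitude = 9000 + (29.92 − 30.92) × 1000 = 9000 + (-1000) = 8000 ft.
ISA temperature at 8000 ft = 15 − 2 × (8000/1000) = -1°C.
ISA deviation = -8 − (-1) = -7°C.
Density altitude = 8000 + 120 × (-7) = 7160 ft.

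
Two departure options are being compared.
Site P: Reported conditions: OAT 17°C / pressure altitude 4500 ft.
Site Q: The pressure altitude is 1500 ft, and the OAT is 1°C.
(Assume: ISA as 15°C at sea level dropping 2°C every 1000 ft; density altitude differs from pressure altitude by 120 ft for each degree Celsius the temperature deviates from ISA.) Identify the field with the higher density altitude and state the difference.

Site P: ISA temp = 6°C, deviation +11°C, DA = 4500 + 120 × 11 = 5820 ft.
Site Q: ISA temp = 12°C, deviation -11°C, DA = 1500 + 120 × (-11) = 180 ft.
Site P is higher by 5820 − 180 = 5640 ft.

Site P by 5640 ft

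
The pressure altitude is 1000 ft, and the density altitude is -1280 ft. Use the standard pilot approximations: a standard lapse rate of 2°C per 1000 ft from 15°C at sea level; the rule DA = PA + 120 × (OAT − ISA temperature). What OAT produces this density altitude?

-6°C

Density altitude − pressure altitude = -1280 − 1000 = -2280 ft.
At 120 ft/°C that is an ISA deviation of -2280/120 = -19°C.
ISA temperature at 1000 ft = 15 − 2 × (1000/1000) = 13°C.
OAT = ISA + deviation = 13 + (-19) = -6°C.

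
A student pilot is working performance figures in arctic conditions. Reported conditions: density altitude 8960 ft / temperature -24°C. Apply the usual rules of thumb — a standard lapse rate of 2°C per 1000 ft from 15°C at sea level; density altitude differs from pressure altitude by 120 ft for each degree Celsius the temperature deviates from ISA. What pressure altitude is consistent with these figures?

DA = PA + 120 × (OAT − (15 − 2·PA/1000)) = PA + 120·OAT − 1800 + 0.24·PA = 1.24·PA + 120·OAT − 1800.
So 1.24·PA = 8960 − 120 × (-24) + 1800 = 13640.
PA = 13640 / 1.24 = 11000 ft.

11000 ft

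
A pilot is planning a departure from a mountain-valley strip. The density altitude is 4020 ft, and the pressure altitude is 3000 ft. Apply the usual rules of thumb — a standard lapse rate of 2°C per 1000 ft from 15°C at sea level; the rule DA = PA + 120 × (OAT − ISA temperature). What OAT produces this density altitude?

17.5°C

Density altitude − pressure altitude = 4020 − 3000 = +1020 ft.
At 120 ft/°C that is an ISA deviation of 1020/120 = +8.5°C.
ISA temperature at 3000 ft = 15 − 2 × (3000/1000) = 9°C.
OAT = ISA + deviation = 9 + (+8.5) = 17.5°C.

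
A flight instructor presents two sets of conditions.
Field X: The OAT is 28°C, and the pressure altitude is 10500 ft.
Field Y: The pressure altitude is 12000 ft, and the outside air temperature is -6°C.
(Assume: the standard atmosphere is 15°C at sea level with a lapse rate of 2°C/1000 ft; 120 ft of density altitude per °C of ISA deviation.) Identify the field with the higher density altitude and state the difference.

Field X: ISA temp = -6°C, deviation +34°C, DA = 10500 + 120 × 34 = 14580 ft.
Field Y: ISA temp = -9°C, deviation +3°C, DA = 12000 + 120 × 3 = 12360 ft.
Field X is higher by 14580 − 12360 = 2220 ft.

Field X by 2220 ft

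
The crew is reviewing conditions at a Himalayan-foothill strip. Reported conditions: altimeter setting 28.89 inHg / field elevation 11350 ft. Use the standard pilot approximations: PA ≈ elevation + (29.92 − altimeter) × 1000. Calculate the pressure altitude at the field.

Pressure correction = (29.92 − 28.89) × 1000 = +1030 ft.
Pressure altitude = 11350 + (+1030) = 12380 ft.

12380 ft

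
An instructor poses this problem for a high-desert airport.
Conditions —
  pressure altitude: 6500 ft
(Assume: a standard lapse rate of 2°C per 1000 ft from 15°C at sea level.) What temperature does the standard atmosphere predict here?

2°C

ISA temperature = 15 − 2 × (6500/1000) = 15 − 13 = 2°C.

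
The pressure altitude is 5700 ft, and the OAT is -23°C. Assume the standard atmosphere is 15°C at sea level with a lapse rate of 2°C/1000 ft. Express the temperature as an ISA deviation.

ISA-26.6°C

ISA temperature at 5700 ft = 15 − 2 × (5700/1000) = 3.6°C.
Deviation = OAT − ISA = -23 − 3.6 = -26.6°C.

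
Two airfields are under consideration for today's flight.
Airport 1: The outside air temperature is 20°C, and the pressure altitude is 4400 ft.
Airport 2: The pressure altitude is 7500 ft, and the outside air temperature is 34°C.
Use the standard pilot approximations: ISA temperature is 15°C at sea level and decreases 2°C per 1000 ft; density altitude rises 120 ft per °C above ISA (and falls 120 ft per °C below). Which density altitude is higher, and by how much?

Airport 1: ISA temp = 6.2°C, deviation +13.8°C, DA = 4400 + 120 × 13.8 = 6056 ft.
Airport 2: ISA temp = 0°C, deviation +34°C, DA = 7500 + 120 × 34 = 11580 ft.
Airport 2 is higher by 11580 − 6056 = 5524 ft.

Airport 2 by 5524 ft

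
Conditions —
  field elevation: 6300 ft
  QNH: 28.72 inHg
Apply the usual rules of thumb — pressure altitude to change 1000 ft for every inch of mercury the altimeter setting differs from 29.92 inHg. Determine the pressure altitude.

Pressure correction = (29.92 − 28.72) × 1000 = +1200 ft.
Pressure altitude = 6300 + (+1200) = 7500 ft.

7500 ft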